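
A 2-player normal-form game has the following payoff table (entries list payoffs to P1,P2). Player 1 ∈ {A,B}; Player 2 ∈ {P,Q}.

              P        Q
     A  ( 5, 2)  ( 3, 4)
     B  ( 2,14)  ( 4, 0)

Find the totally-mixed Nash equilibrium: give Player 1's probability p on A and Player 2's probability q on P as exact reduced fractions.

P1 indiff ⇒ q·5+(1-q)·3 = q·2+(1-q)·4 ⇒ q(3) = (1-q)(1) ⇒ q = 1/4
P2 indiff ⇒ p·2+(1-p)·14 = p·4+(1-p)·0 ⇒ p(-2) = (1-p)(-14) ⇒ p = 7/8

P1 mixes 7/8 on A; P2 mixes 1/4 on P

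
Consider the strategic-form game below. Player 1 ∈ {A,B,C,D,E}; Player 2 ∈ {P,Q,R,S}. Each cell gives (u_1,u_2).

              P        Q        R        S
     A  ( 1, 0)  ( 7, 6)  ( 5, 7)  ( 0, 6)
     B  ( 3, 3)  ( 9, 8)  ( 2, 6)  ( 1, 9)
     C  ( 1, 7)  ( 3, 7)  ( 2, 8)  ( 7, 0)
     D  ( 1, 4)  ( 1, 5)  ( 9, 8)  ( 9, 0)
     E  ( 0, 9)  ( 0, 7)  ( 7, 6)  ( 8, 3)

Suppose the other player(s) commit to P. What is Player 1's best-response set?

BR_1 = {B}

u_1(A vs P) = 1
u_1(B vs P) = 3
u_1(C vs P) = 1
u_1(D vs P) = 1
u_1(E vs P) = 0
max payoff 3 at {B}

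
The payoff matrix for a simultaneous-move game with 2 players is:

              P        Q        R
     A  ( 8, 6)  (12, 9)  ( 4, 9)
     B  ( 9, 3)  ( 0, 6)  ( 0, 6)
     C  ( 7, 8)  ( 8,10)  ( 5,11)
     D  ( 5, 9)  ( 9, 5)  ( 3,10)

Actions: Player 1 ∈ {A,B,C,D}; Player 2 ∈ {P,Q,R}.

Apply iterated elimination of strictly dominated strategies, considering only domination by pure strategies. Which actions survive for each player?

Survivors P1:{A,C} P2:{Q,R}

P1 drop D (A beats it: P:8>5 Q:12>9 R:4>3)
P2 drop P (Q beats it: A:9>6 B:6>3 C:10>8)
P1 drop B (A beats it: Q:12>0 R:4>0)
P1→{A,C} P2→{Q,R}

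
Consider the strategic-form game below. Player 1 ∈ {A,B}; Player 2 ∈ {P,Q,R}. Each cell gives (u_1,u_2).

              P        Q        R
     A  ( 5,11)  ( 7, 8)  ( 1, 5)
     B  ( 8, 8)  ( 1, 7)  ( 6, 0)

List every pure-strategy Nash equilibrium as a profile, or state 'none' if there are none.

Nash profiles: (B,P)

(A,P): not NE [P1→B gives 8>5]
(A,Q): not NE [P2→P gives 11>8]
(A,R): not NE [P1→B gives 6>1; P2→P gives 11>5]
(B,P): NE
(B,Q): not NE [P1→A gives 7>1; P2→P gives 8>7]
(B,R): not NE [P2→P gives 8>0]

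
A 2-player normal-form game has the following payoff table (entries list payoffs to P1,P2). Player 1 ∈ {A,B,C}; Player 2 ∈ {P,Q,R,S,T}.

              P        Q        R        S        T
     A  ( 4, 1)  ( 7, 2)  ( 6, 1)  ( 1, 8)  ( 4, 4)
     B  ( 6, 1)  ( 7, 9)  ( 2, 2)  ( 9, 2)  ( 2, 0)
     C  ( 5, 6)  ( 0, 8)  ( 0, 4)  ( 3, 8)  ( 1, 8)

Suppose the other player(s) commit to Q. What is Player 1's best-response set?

P1 best: {A,B}

u_1(A vs Q) = 7
u_1(B vs Q) = 7
u_1(C vs Q) = 0
max payoff 7 at {A,B}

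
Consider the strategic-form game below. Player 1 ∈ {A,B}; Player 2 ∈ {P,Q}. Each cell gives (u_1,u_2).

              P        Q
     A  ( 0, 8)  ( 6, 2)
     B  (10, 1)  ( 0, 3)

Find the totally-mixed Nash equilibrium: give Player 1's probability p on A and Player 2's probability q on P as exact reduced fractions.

P1 indiff ⇒ q·0+(1-q)·6 = q·10+(1-q)·0 ⇒ q(-10) = (1-q)(-6) ⇒ q = 3/8
P2 indiff ⇒ p·8+(1-p)·1 = p·2+(1-p)·3 ⇒ p(6) = (1-p)(2) ⇒ p = 1/4

p=1/4, q=3/8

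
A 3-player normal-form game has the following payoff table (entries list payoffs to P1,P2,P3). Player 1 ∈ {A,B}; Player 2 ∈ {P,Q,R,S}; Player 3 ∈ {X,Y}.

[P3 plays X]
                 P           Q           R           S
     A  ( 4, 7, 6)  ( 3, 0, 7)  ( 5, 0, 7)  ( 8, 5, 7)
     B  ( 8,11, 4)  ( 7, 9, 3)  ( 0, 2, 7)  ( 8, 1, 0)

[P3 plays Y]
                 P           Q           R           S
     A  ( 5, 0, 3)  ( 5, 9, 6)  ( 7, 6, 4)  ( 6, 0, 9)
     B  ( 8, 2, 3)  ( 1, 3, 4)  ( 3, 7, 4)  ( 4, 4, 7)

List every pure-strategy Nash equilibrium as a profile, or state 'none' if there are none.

Nash profiles: (B,P,X)

(A,P,X): not NE [P1→B gives 8>4]
(A,P,Y): not NE [P1→B gives 8>5; P2→Q gives 9>0; P3→X gives 6>3]
(A,Q,X): not NE [P1→B gives 7>3; P2→P gives 7>0]
(A,Q,Y): not NE [P3→X gives 7>6]
(A,R,X): not NE [P2→P gives 7>0]
(A,R,Y): not NE [P2→Q gives 9>6; P3→X gives 7>4]
(A,S,X): not NE [P2→P gives 7>5; P3→Y gives 9>7]
(A,S,Y): not NE [P2→Q gives 9>0]
(B,P,X): NE
(B,P,Y): not NE [P2→R gives 7>2; P3→X gives 4>3]
(B,Q,X): not NE [P2→P gives 11>9; P3→Y gives 4>3]
(B,Q,Y): not NE [P1→A gives 5>1; P2→R gives 7>3]
(B,R,X): not NE [P1→A gives 5>0; P2→P gives 11>2]
(B,R,Y): not NE [P1→A gives 7>3; P3→X gives 7>4]
(B,S,X): not NE [P2→P gives 11>1; P3→Y gives 7>0]
(B,S,Y): not NE [P1→A gives 6>4; P2→R gives 7>4]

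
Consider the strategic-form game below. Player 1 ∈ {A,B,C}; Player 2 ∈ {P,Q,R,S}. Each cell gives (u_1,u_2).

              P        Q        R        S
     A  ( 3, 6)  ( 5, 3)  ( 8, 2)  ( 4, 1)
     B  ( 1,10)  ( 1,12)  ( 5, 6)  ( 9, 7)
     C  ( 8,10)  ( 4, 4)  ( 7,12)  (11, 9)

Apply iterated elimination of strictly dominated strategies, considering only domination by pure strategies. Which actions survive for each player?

P1 drop B (C beats it: P:8>1 Q:4>1 R:7>5 S:11>9)
P2 drop Q (P beats it: A:6>3 C:10>4)
P2 drop S (P beats it: A:6>1 C:10>9)
P1→{A,C} P2→{P,R}

Survivors P1:{A,C} P2:{P,R}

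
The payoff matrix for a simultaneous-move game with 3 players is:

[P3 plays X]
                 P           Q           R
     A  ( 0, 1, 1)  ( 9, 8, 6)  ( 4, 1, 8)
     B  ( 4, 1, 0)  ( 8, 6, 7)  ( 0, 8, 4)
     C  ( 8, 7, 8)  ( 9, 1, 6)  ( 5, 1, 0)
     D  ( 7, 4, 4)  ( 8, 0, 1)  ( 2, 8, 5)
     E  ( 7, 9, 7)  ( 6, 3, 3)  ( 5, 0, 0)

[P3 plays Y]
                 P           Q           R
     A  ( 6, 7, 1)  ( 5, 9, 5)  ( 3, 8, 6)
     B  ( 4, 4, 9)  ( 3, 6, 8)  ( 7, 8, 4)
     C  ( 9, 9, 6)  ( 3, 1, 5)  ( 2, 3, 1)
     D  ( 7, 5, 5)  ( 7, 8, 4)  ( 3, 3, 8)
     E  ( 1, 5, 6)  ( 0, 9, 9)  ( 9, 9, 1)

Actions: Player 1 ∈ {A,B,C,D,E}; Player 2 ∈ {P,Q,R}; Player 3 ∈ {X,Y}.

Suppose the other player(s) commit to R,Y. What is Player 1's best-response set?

P1 best: {E}

u_1(A vs R,Y) = 3
u_1(B vs R,Y) = 7
u_1(C vs R,Y) = 2
u_1(D vs R,Y) = 3
u_1(E vs R,Y) = 9
max payoff 9 at {E}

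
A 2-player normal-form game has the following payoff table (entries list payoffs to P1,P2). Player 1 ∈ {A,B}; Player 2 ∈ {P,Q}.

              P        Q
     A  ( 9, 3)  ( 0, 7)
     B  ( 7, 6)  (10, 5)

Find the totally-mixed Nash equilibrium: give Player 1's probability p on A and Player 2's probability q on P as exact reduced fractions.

P1 mixes 1/5 on A; P2 mixes 5/6 on P

P1 indiff ⇒ q·9+(1-q)·0 = q·7+(1-q)·10 ⇒ q(2) = (1-q)(10) ⇒ q = 5/6
P2 indiff ⇒ p·3+(1-p)·6 = p·7+(1-p)·5 ⇒ p(-4) = (1-p)(-1) ⇒ p = 1/5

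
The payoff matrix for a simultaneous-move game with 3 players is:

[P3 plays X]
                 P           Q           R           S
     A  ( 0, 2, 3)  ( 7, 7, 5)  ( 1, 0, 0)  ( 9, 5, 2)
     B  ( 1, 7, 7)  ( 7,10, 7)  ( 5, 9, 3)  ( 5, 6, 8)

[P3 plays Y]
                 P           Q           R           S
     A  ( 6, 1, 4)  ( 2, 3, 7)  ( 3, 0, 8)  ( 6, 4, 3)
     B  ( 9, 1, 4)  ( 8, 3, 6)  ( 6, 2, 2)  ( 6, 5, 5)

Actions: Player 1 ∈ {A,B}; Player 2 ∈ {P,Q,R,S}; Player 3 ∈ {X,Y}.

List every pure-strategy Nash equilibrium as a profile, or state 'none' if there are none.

PSNE = {(A,S,Y), (B,Q,X)}

(A,P,X): not NE [P1→B gives 1>0; P2→Q gives 7>2; P3→Y gives 4>3]
(A,P,Y): not NE [P1→B gives 9>6; P2→S gives 4>1]
(A,Q,X): not NE [P3→Y gives 7>5]
(A,Q,Y): not NE [P1→B gives 8>2; P2→S gives 4>3]
(A,R,X): not NE [P1→B gives 5>1; P2→Q gives 7>0; P3→Y gives 8>0]
(A,R,Y): not NE [P1→B gives 6>3; P2→S gives 4>0]
(A,S,X): not NE [P2→Q gives 7>5; P3→Y gives 3>2]
(A,S,Y): NE
(B,P,X): not NE [P2→Q gives 10>7]
(B,P,Y): not NE [P2→S gives 5>1; P3→X gives 7>4]
(B,Q,X): NE
(B,Q,Y): not NE [P2→S gives 5>3; P3→X gives 7>6]
(B,R,X): not NE [P2→Q gives 10>9]
(B,R,Y): not NE [P2→S gives 5>2; P3→X gives 3>2]
(B,S,X): not NE [P1→A gives 9>5; P2→Q gives 10>6]
(B,S,Y): not NE [P3→X gives 8>5]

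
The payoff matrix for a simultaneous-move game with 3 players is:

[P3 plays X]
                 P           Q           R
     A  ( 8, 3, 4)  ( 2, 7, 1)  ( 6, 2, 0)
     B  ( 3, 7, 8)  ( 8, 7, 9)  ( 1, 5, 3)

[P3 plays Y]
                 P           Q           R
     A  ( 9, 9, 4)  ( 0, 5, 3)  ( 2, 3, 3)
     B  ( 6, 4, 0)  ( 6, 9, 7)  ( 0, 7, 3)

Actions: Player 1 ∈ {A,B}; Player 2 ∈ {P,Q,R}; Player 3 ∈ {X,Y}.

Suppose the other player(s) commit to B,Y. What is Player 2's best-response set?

u_2(P vs B,Y) = 4
u_2(Q vs B,Y) = 9
u_2(R vs B,Y) = 7
max payoff 9 at {Q}

BR_2 = {Q}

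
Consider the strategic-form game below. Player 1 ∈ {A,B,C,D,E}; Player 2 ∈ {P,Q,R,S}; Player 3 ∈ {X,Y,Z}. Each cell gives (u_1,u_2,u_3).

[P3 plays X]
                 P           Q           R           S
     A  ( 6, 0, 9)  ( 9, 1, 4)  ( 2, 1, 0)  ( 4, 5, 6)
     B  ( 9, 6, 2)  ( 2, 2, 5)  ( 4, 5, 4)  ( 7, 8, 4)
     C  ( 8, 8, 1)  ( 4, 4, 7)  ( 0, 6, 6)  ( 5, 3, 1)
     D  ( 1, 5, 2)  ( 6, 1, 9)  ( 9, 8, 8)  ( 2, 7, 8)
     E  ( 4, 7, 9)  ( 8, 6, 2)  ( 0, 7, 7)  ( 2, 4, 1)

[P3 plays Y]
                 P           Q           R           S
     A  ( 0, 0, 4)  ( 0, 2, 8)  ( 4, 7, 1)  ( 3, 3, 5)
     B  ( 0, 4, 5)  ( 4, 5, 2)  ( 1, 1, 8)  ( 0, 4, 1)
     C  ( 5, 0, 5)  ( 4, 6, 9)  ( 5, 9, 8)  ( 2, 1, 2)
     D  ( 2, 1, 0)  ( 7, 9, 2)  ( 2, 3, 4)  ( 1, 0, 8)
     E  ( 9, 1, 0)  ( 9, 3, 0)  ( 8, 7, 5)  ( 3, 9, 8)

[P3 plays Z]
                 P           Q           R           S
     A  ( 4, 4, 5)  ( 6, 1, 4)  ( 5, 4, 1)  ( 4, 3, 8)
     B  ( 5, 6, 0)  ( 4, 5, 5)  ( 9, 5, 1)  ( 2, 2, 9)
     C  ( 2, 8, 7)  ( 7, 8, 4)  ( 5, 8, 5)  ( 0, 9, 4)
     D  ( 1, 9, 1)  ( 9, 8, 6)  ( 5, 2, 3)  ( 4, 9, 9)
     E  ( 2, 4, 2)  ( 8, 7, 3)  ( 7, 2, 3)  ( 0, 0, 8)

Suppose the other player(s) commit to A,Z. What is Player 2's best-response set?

u_2(P vs A,Z) = 4
u_2(Q vs A,Z) = 1
u_2(R vs A,Z) = 4
u_2(S vs A,Z) = 3
max payoff 4 at {P,R}

P2 best: {P,R}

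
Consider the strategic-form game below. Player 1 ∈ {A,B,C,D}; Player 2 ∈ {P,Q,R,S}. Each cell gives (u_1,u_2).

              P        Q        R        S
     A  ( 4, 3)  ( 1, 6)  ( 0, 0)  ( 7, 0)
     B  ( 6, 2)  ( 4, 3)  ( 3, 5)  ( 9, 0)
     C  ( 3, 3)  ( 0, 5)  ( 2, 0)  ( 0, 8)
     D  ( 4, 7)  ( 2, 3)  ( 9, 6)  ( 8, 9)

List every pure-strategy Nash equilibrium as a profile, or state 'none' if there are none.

(A,P): not NE [P1→B gives 6>4; P2→Q gives 6>3]
(A,Q): not NE [P1→B gives 4>1]
(A,R): not NE [P1→D gives 9>0; P2→Q gives 6>0]
(A,S): not NE [P1→B gives 9>7; P2→Q gives 6>0]
(B,P): not NE [P2→R gives 5>2]
(B,Q): not NE [P2→R gives 5>3]
(B,R): not NE [P1→D gives 9>3]
(B,S): not NE [P2→R gives 5>0]
(C,P): not NE [P1→B gives 6>3; P2→S gives 8>3]
(C,Q): not NE [P1→B gives 4>0; P2→S gives 8>5]
(C,R): not NE [P1→D gives 9>2; P2→S gives 8>0]
(C,S): not NE [P1→B gives 9>0]
(D,P): not NE [P1→B gives 6>4; P2→S gives 9>7]
(D,Q): not NE [P1→B gives 4>2; P2→S gives 9>3]
(D,R): not NE [P2→S gives 9>6]
(D,S): not NE [P1→B gives 9>8]

Equilibria: none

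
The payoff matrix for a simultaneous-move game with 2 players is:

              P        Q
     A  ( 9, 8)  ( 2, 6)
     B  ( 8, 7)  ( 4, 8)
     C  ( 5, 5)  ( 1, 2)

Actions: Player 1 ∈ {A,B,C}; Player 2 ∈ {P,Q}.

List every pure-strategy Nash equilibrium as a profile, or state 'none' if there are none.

Nash profiles: (A,P), (B,Q)

(A,P): NE
(A,Q): not NE [P1→B gives 4>2; P2→P gives 8>6]
(B,P): not NE [P1→A gives 9>8; P2→Q gives 8>7]
(B,Q): NE
(C,P): not NE [P1→A gives 9>5]
(C,Q): not NE [P1→B gives 4>1; P2→P gives 5>2]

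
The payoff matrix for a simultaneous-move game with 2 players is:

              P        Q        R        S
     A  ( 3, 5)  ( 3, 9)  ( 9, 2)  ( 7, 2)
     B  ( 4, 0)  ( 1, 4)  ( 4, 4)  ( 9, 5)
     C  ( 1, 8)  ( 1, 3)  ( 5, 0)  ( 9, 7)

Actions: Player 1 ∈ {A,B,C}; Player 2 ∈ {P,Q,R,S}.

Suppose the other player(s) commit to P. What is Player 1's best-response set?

argmax u_1 = {B}

u_1(A vs P) = 3
u_1(B vs P) = 4
u_1(C vs P) = 1
max payoff 4 at {B}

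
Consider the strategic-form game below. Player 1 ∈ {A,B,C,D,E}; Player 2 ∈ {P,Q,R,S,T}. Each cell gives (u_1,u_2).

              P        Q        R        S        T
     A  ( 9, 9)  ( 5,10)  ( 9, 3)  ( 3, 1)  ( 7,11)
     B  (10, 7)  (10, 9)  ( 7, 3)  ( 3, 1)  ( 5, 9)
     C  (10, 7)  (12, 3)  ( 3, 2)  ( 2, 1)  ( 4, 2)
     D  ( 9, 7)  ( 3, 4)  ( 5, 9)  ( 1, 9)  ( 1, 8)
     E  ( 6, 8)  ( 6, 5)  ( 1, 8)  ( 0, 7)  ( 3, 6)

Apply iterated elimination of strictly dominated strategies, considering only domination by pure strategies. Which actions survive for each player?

IESDS → P1:{A,B,C} P2:{P,Q,T}

P1 drop D (B beats it: P:10>9 Q:10>3 R:7>5 S:3>1 T:5>1)
P1 drop E (B beats it: P:10>6 Q:10>6 R:7>1 S:3>0 T:5>3)
P2 drop R (P beats it: A:9>3 B:7>3 C:7>2)
P2 drop S (P beats it: A:9>1 B:7>1 C:7>1)
P1→{A,B,C} P2→{P,Q,T}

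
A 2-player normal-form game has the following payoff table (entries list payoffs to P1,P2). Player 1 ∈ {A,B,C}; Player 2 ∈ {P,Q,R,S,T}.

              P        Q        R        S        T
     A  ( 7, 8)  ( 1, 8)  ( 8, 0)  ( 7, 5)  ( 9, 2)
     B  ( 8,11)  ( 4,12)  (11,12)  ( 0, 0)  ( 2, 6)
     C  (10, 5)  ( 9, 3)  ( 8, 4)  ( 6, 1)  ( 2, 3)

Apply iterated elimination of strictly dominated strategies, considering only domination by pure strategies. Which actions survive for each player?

Remaining: P1:{B,C} P2:{P,Q,R}

P2 drop S (P beats it: A:8>5 B:11>0 C:5>1)
P2 drop T (P beats it: A:8>2 B:11>6 C:5>3)
P1 drop A (B beats it: P:8>7 Q:4>1 R:11>8)
P1→{B,C} P2→{P,Q,R}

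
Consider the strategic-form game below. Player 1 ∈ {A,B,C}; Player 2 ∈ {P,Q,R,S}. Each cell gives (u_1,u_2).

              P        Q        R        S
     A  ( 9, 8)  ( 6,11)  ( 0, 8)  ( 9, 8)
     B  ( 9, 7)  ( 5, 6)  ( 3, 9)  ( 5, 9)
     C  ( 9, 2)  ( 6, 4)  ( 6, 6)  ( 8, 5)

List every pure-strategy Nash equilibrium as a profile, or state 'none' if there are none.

Nash profiles: (A,Q), (C,R)

(A,P): not NE [P2→Q gives 11>8]
(A,Q): NE
(A,R): not NE [P1→C gives 6>0; P2→Q gives 11>8]
(A,S): not NE [P2→Q gives 11>8]
(B,P): not NE [P2→S gives 9>7]
(B,Q): not NE [P1→C gives 6>5; P2→S gives 9>6]
(B,R): not NE [P1→C gives 6>3]
(B,S): not NE [P1→A gives 9>5]
(C,P): not NE [P2→R gives 6>2]
(C,Q): not NE [P2→R gives 6>4]
(C,R): NE
(C,S): not NE [P1→A gives 9>8; P2→R gives 6>5]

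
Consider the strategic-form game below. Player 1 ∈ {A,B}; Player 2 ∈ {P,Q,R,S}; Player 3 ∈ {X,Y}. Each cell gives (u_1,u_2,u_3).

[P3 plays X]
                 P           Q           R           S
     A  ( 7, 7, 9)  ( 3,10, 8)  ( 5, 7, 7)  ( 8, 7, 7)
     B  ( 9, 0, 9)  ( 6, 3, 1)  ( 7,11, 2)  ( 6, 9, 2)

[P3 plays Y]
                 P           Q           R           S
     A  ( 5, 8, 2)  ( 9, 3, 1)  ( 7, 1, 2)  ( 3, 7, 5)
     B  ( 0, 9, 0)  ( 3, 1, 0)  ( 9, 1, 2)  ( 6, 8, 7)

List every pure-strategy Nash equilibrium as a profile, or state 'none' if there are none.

(A,P,X): not NE [P1→B gives 9>7; P2→Q gives 10>7]
(A,P,Y): not NE [P3→X gives 9>2]
(A,Q,X): not NE [P1→B gives 6>3]
(A,Q,Y): not NE [P2→P gives 8>3; P3→X gives 8>1]
(A,R,X): not NE [P1→B gives 7>5; P2→Q gives 10>7]
(A,R,Y): not NE [P1→B gives 9>7; P2→P gives 8>1; P3→X gives 7>2]
(A,S,X): not NE [P2→Q gives 10>7]
(A,S,Y): not NE [P1→B gives 6>3; P2→P gives 8>7; P3→X gives 7>5]
(B,P,X): not NE [P2→R gives 11>0]
(B,P,Y): not NE [P1→A gives 5>0; P3→X gives 9>0]
(B,Q,X): not NE [P2→R gives 11>3]
(B,Q,Y): not NE [P1→A gives 9>3; P2→P gives 9>1; P3→X gives 1>0]
(B,R,X): NE
(B,R,Y): not NE [P2→P gives 9>1]
(B,S,X): not NE [P1→A gives 8>6; P2→R gives 11>9; P3→Y gives 7>2]
(B,S,Y): not NE [P2→P gives 9>8]

Nash profiles: (B,R,X)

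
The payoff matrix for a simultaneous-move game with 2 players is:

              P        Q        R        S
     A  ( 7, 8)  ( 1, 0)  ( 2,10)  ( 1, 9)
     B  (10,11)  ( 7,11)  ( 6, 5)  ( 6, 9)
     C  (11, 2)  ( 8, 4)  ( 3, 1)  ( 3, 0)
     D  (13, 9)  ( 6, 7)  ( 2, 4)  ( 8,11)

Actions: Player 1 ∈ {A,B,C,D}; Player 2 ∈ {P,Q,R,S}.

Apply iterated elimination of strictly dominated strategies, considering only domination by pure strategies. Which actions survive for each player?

P1 drop A (B beats it: P:10>7 Q:7>1 R:6>2 S:6>1)
P2 drop R (P beats it: B:11>5 C:2>1 D:9>4)
P1→{B,C,D} P2→{P,Q,S}

Remaining: P1:{B,C,D} P2:{P,Q,S}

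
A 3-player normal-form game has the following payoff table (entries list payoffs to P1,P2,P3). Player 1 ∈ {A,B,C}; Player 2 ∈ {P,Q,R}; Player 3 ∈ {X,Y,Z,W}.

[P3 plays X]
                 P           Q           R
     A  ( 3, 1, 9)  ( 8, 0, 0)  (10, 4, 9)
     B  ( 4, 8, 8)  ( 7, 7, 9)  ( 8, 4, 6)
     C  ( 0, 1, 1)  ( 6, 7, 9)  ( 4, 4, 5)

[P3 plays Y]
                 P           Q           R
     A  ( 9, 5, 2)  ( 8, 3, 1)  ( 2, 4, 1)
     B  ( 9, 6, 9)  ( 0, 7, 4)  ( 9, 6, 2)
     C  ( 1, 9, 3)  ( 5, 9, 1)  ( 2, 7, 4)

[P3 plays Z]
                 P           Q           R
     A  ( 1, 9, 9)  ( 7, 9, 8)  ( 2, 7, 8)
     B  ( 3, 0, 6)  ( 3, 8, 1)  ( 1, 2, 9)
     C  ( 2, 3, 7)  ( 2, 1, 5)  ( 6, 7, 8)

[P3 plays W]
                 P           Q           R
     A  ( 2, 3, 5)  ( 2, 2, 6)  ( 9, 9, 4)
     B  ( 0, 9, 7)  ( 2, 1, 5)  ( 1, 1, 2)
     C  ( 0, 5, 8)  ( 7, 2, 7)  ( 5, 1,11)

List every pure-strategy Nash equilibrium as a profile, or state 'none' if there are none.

(A,P,X): not NE [P1→B gives 4>3; P2→R gives 4>1]
(A,P,Y): not NE [P3→Z gives 9>2]
(A,P,Z): not NE [P1→B gives 3>1]
(A,P,W): not NE [P2→R gives 9>3; P3→Z gives 9>5]
(A,Q,X): not NE [P2→R gives 4>0; P3→Z gives 8>0]
(A,Q,Y): not NE [P2→P gives 5>3; P3→Z gives 8>1]
(A,Q,Z): NE
(A,Q,W): not NE [P1→C gives 7>2; P2→R gives 9>2; P3→Z gives 8>6]
(A,R,X): NE
(A,R,Y): not NE [P1→B gives 9>2; P2→P gives 5>4; P3→X gives 9>1]
(A,R,Z): not NE [P1→C gives 6>2; P2→Q gives 9>7; P3→X gives 9>8]
(A,R,W): not NE [P3→X gives 9>4]
(B,P,X): not NE [P3→Y gives 9>8]
(B,P,Y): not NE [P2→Q gives 7>6]
(B,P,Z): not NE [P2→Q gives 8>0; P3→Y gives 9>6]
(B,P,W): not NE [P1→A gives 2>0; P3→Y gives 9>7]
(B,Q,X): not NE [P1→A gives 8>7; P2→P gives 8>7]
(B,Q,Y): not NE [P1→A gives 8>0; P3→X gives 9>4]
(B,Q,Z): not NE [P1→A gives 7>3; P3→X gives 9>1]
(B,Q,W): not NE [P1→C gives 7>2; P2→P gives 9>1; P3→X gives 9>5]
(B,R,X): not NE [P1→A gives 10>8; P2→P gives 8>4; P3→Z gives 9>6]
(B,R,Y): not NE [P2→Q gives 7>6; P3→Z gives 9>2]
(B,R,Z): not NE [P1→C gives 6>1; P2→Q gives 8>2]
(B,R,W): not NE [P1→A gives 9>1; P2→P gives 9>1; P3→Z gives 9>2]
(C,P,X): not NE [P1→B gives 4>0; P2→Q gives 7>1; P3→W gives 8>1]
(C,P,Y): not NE [P1→B gives 9>1; P3→W gives 8>3]
(C,P,Z): not NE [P1→B gives 3>2; P2→R gives 7>3; P3→W gives 8>7]
(C,P,W): not NE [P1→A gives 2>0]
(C,Q,X): not NE [P1→A gives 8>6]
(C,Q,Y): not NE [P1→A gives 8>5; P3→X gives 9>1]
(C,Q,Z): not NE [P1→A gives 7>2; P2→R gives 7>1; P3→X gives 9>5]
(C,Q,W): not NE [P2→P gives 5>2; P3→X gives 9>7]
(C,R,X): not NE [P1→A gives 10>4; P2→Q gives 7>4; P3→W gives 11>5]
(C,R,Y): not NE [P1→B gives 9>2; P2→Q gives 9>7; P3→W gives 11>4]
(C,R,Z): not NE [P3→W gives 11>8]
(C,R,W): not NE [P1→A gives 9>5; P2→P gives 5>1]

Nash profiles: (A,Q,Z), (A,R,X)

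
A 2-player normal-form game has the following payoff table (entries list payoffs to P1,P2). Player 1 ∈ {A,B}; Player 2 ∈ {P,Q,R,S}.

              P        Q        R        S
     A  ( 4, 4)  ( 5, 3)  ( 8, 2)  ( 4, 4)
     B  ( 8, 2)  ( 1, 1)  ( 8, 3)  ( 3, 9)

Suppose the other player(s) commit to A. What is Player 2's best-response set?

argmax u_2 = {P,S}

u_2(P vs A) = 4
u_2(Q vs A) = 3
u_2(R vs A) = 2
u_2(S vs A) = 4
max payoff 4 at {P,S}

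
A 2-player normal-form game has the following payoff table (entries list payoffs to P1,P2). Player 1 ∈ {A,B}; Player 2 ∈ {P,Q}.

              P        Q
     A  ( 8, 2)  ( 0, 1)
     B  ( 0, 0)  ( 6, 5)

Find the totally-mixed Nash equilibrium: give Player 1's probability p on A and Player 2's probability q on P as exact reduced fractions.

(p,q) = (5/6, 3/7)

P1 indiff ⇒ q·8+(1-q)·0 = q·0+(1-q)·6 ⇒ q(8) = (1-q)(6) ⇒ q = 3/7
P2 indiff ⇒ p·2+(1-p)·0 = p·1+(1-p)·5 ⇒ p(1) = (1-p)(5) ⇒ p = 5/6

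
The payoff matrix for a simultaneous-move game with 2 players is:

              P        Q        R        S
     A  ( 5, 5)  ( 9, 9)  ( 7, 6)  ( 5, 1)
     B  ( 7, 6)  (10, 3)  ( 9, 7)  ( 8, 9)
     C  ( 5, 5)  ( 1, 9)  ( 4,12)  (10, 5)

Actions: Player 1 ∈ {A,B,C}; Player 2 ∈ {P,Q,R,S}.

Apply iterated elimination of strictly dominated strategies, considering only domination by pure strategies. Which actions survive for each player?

Remaining: P1:{B,C} P2:{R,S}

P1 drop A (B beats it: P:7>5 Q:10>9 R:9>7 S:8>5)
P2 drop P (R beats it: B:7>6 C:12>5)
P2 drop Q (R beats it: B:7>3 C:12>9)
P1→{B,C} P2→{R,S}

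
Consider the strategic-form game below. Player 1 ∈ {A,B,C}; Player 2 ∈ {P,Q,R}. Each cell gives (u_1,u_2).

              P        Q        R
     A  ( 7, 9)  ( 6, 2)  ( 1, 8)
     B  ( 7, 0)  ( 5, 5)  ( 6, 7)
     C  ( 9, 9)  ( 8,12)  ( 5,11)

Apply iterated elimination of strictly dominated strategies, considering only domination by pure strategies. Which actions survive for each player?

P1 drop A (C beats it: P:9>7 Q:8>6 R:5>1)
P2 drop P (Q beats it: B:5>0 C:12>9)
P1→{B,C} P2→{Q,R}

IESDS → P1:{B,C} P2:{Q,R}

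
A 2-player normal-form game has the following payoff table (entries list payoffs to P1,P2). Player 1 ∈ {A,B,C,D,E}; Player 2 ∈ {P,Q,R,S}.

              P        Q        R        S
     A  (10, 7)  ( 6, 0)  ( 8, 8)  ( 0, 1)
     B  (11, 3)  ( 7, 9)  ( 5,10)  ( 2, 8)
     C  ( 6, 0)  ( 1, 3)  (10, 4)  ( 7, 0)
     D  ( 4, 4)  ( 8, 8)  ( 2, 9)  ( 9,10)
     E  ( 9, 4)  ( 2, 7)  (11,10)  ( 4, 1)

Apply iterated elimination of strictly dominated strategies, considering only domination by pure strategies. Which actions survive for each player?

P2 drop P (R beats it: A:8>7 B:10>3 C:4>0 D:9>4 E:10>4)
P2 drop Q (R beats it: A:8>0 B:10>9 C:4>3 D:9>8 E:10>7)
P1 drop A (C beats it: R:10>8 S:7>0)
P1 drop B (C beats it: R:10>5 S:7>2)
P1→{C,D,E} P2→{R,S}

IESDS → P1:{C,D,E} P2:{R,S}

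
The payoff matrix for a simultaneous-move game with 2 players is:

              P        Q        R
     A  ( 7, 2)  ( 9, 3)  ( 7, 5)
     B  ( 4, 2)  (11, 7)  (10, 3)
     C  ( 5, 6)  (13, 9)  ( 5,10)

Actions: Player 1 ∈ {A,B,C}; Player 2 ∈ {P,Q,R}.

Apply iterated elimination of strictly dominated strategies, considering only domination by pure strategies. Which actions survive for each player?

P2 drop P (Q beats it: A:3>2 B:7>2 C:9>6)
P1 drop A (B beats it: Q:11>9 R:10>7)
P1→{B,C} P2→{Q,R}

Remaining: P1:{B,C} P2:{Q,R}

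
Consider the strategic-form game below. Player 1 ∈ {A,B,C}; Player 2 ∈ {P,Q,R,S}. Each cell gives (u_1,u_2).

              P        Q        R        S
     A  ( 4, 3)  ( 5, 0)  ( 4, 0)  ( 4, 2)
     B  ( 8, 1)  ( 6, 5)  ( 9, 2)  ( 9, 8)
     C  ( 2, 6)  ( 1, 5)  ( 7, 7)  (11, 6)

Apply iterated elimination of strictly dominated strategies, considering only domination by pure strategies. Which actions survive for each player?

P1 drop A (B beats it: P:8>4 Q:6>5 R:9>4 S:9>4)
P2 drop P (R beats it: B:2>1 C:7>6)
P2 drop Q (S beats it: B:8>5 C:6>5)
P1→{B,C} P2→{R,S}

IESDS → P1:{B,C} P2:{R,S}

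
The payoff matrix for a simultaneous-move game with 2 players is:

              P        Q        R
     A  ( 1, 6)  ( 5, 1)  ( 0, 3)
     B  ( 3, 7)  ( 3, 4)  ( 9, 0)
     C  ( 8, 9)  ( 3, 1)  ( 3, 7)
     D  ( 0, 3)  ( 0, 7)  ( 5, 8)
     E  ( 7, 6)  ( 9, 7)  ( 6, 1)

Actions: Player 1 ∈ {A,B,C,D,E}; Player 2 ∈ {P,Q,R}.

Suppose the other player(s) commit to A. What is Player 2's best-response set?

u_2(P vs A) = 6
u_2(Q vs A) = 1
u_2(R vs A) = 3
max payoff 6 at {P}

P2 best: {P}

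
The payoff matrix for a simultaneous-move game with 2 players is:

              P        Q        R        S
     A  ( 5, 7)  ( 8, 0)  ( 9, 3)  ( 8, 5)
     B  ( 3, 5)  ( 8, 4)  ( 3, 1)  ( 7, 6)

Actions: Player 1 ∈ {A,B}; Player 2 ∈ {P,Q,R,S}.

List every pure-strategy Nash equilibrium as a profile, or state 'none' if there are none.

(A,P): NE
(A,Q): not NE [P2→P gives 7>0]
(A,R): not NE [P2→P gives 7>3]
(A,S): not NE [P2→P gives 7>5]
(B,P): not NE [P1→A gives 5>3; P2→S gives 6>5]
(B,Q): not NE [P2→S gives 6>4]
(B,R): not NE [P1→A gives 9>3; P2→S gives 6>1]
(B,S): not NE [P1→A gives 8>7]

Nash profiles: (A,P)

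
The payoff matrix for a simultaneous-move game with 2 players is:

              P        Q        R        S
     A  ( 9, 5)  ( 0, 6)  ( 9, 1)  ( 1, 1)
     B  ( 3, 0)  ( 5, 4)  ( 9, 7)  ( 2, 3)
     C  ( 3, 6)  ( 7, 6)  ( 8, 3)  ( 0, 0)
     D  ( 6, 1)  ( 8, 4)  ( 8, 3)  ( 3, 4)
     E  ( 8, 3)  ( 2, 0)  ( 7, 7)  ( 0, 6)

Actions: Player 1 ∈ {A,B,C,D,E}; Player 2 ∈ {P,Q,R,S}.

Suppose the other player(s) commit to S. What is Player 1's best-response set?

u_1(A vs S) = 1
u_1(B vs S) = 2
u_1(C vs S) = 0
u_1(D vs S) = 3
u_1(E vs S) = 0
max payoff 3 at {D}

P1 best: {D}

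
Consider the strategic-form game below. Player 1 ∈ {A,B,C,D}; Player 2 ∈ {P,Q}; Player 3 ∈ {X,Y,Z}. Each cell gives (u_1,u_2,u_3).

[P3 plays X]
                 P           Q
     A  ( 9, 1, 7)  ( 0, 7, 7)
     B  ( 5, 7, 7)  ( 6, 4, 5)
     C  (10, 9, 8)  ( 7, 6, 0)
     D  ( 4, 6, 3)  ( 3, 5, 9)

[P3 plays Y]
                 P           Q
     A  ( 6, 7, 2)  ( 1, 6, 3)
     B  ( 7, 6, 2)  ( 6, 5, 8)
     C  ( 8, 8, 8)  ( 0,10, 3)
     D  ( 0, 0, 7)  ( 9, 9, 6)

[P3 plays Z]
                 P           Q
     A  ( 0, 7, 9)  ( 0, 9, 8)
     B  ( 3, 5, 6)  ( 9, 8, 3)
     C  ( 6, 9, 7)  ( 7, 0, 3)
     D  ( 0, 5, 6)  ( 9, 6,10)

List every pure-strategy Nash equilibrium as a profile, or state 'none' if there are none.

NE set: (C,P,X), (D,Q,Z)

(A,P,X): not NE [P1→C gives 10>9; P2→Q gives 7>1; P3→Z gives 9>7]
(A,P,Y): not NE [P1→C gives 8>6; P3→Z gives 9>2]
(A,P,Z): not NE [P1→C gives 6>0; P2→Q gives 9>7]
(A,Q,X): not NE [P1→C gives 7>0; P3→Z gives 8>7]
(A,Q,Y): not NE [P1→D gives 9>1; P2→P gives 7>6; P3→Z gives 8>3]
(A,Q,Z): not NE [P1→D gives 9>0]
(B,P,X): not NE [P1→C gives 10>5]
(B,P,Y): not NE [P1→C gives 8>7; P3→X gives 7>2]
(B,P,Z): not NE [P1→C gives 6>3; P2→Q gives 8>5; P3→X gives 7>6]
(B,Q,X): not NE [P1→C gives 7>6; P2→P gives 7>4; P3→Y gives 8>5]
(B,Q,Y): not NE [P1→D gives 9>6; P2→P gives 6>5]
(B,Q,Z): not NE [P3→Y gives 8>3]
(C,P,X): NE
(C,P,Y): not NE [P2→Q gives 10>8]
(C,P,Z): not NE [P3→Y gives 8>7]
(C,Q,X): not NE [P2→P gives 9>6; P3→Z gives 3>0]
(C,Q,Y): not NE [P1→D gives 9>0]
(C,Q,Z): not NE [P1→D gives 9>7; P2→P gives 9>0]
(D,P,X): not NE [P1→C gives 10>4; P3→Y gives 7>3]
(D,P,Y): not NE [P1→C gives 8>0; P2→Q gives 9>0]
(D,P,Z): not NE [P1→C gives 6>0; P2→Q gives 6>5; P3→Y gives 7>6]
(D,Q,X): not NE [P1→C gives 7>3; P2→P gives 6>5; P3→Z gives 10>9]
(D,Q,Y): not NE [P3→Z gives 10>6]
(D,Q,Z): NE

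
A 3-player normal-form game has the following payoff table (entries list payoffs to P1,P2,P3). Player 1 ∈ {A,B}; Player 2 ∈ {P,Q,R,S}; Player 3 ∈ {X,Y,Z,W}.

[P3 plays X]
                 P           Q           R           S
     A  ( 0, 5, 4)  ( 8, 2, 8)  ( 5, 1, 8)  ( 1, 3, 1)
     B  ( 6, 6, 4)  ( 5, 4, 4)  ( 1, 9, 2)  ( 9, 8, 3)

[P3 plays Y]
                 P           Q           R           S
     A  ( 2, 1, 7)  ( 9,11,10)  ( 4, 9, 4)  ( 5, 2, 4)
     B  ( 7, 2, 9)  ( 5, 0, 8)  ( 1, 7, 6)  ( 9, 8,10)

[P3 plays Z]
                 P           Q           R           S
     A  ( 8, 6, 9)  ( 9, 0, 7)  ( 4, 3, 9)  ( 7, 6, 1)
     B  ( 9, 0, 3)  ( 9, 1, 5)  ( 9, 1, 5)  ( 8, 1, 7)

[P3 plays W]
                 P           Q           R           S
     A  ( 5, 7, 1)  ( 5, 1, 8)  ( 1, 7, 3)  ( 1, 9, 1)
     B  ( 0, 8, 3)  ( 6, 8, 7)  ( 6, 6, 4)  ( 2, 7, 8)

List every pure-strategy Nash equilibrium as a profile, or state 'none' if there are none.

Nash profiles: (A,Q,Y), (B,S,Y)

(A,P,X): not NE [P1→B gives 6>0; P3→Z gives 9>4]
(A,P,Y): not NE [P1→B gives 7>2; P2→Q gives 11>1; P3→Z gives 9>7]
(A,P,Z): not NE [P1→B gives 9>8]
(A,P,W): not NE [P2→S gives 9>7; P3→Z gives 9>1]
(A,Q,X): not NE [P2→P gives 5>2; P3→Y gives 10>8]
(A,Q,Y): NE
(A,Q,Z): not NE [P2→S gives 6>0; P3→Y gives 10>7]
(A,Q,W): not NE [P1→B gives 6>5; P2→S gives 9>1; P3→Y gives 10>8]
(A,R,X): not NE [P2→P gives 5>1; P3→Z gives 9>8]
(A,R,Y): not NE [P2→Q gives 11>9; P3→Z gives 9>4]
(A,R,Z): not NE [P1→B gives 9>4; P2→S gives 6>3]
(A,R,W): not NE [P1→B gives 6>1; P2→S gives 9>7; P3→Z gives 9>3]
(A,S,X): not NE [P1→B gives 9>1; P2→P gives 5>3; P3→Y gives 4>1]
(A,S,Y): not NE [P1→B gives 9>5; P2→Q gives 11>2]
(A,S,Z): not NE [P1→B gives 8>7; P3→Y gives 4>1]
(A,S,W): not NE [P1→B gives 2>1; P3→Y gives 4>1]
(B,P,X): not NE [P2→R gives 9>6; P3→Y gives 9>4]
(B,P,Y): not NE [P2→S gives 8>2]
(B,P,Z): not NE [P2→S gives 1>0; P3→Y gives 9>3]
(B,P,W): not NE [P1→A gives 5>0; P3→Y gives 9>3]
(B,Q,X): not NE [P1→A gives 8>5; P2→R gives 9>4; P3→Y gives 8>4]
(B,Q,Y): not NE [P1→A gives 9>5; P2→S gives 8>0]
(B,Q,Z): not NE [P3→Y gives 8>5]
(B,Q,W): not NE [P3→Y gives 8>7]
(B,R,X): not NE [P1→A gives 5>1; P3→Y gives 6>2]
(B,R,Y): not NE [P1→A gives 4>1; P2→S gives 8>7]
(B,R,Z): not NE [P3→Y gives 6>5]
(B,R,W): not NE [P2→Q gives 8>6; P3→Y gives 6>4]
(B,S,X): not NE [P2→R gives 9>8; P3→Y gives 10>3]
(B,S,Y): NE
(B,S,Z): not NE [P3→Y gives 10>7]
(B,S,W): not NE [P2→Q gives 8>7; P3→Y gives 10>8]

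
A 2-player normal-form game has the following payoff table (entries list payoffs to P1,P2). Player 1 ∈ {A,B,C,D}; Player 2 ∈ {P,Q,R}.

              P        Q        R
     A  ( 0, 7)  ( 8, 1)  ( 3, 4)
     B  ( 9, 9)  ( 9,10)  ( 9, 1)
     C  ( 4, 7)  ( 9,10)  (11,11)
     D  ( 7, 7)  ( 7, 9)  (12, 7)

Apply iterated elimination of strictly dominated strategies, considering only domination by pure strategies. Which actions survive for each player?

P1 drop A (B beats it: P:9>0 Q:9>8 R:9>3)
P2 drop P (Q beats it: B:10>9 C:10>7 D:9>7)
P1→{B,C,D} P2→{Q,R}

Remaining: P1:{B,C,D} P2:{Q,R}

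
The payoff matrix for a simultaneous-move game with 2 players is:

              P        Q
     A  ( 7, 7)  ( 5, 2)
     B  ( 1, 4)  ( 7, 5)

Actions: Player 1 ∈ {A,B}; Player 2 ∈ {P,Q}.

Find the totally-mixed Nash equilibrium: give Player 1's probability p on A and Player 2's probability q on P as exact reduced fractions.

P1 indiff ⇒ q·7+(1-q)·5 = q·1+(1-q)·7 ⇒ q(6) = (1-q)(2) ⇒ q = 1/4
P2 indiff ⇒ p·7+(1-p)·4 = p·2+(1-p)·5 ⇒ p(5) = (1-p)(1) ⇒ p = 1/6

P1 mixes 1/6 on A; P2 mixes 1/4 on P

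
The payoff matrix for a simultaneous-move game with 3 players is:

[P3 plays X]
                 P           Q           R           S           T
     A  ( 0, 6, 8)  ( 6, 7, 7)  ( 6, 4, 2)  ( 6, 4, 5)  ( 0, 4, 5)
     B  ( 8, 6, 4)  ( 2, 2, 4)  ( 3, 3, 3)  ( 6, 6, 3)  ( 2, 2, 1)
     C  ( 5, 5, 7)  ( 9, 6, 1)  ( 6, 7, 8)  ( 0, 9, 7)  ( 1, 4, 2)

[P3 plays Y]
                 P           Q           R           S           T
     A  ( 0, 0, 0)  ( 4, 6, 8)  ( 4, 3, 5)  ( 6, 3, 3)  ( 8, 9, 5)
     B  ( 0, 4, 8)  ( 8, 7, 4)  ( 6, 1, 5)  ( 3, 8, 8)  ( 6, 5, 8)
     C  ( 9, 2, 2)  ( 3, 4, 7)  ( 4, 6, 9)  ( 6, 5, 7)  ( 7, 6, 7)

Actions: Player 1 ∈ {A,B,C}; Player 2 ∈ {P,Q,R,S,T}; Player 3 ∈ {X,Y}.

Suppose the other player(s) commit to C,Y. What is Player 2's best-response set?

u_2(P vs C,Y) = 2
u_2(Q vs C,Y) = 4
u_2(R vs C,Y) = 6
u_2(S vs C,Y) = 5
u_2(T vs C,Y) = 6
max payoff 6 at {R,T}

argmax u_2 = {R,T}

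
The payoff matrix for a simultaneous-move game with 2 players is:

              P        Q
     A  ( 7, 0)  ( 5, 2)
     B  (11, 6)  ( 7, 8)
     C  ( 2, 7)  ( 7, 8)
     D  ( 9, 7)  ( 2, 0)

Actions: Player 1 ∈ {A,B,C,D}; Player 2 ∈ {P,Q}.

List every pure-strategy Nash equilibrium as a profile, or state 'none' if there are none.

PSNE = {(B,Q), (C,Q)}

(A,P): not NE [P1→B gives 11>7; P2→Q gives 2>0]
(A,Q): not NE [P1→C gives 7>5]
(B,P): not NE [P2→Q gives 8>6]
(B,Q): NE
(C,P): not NE [P1→B gives 11>2; P2→Q gives 8>7]
(C,Q): NE
(D,P): not NE [P1→B gives 11>9]
(D,Q): not NE [P1→C gives 7>2; P2→P gives 7>0]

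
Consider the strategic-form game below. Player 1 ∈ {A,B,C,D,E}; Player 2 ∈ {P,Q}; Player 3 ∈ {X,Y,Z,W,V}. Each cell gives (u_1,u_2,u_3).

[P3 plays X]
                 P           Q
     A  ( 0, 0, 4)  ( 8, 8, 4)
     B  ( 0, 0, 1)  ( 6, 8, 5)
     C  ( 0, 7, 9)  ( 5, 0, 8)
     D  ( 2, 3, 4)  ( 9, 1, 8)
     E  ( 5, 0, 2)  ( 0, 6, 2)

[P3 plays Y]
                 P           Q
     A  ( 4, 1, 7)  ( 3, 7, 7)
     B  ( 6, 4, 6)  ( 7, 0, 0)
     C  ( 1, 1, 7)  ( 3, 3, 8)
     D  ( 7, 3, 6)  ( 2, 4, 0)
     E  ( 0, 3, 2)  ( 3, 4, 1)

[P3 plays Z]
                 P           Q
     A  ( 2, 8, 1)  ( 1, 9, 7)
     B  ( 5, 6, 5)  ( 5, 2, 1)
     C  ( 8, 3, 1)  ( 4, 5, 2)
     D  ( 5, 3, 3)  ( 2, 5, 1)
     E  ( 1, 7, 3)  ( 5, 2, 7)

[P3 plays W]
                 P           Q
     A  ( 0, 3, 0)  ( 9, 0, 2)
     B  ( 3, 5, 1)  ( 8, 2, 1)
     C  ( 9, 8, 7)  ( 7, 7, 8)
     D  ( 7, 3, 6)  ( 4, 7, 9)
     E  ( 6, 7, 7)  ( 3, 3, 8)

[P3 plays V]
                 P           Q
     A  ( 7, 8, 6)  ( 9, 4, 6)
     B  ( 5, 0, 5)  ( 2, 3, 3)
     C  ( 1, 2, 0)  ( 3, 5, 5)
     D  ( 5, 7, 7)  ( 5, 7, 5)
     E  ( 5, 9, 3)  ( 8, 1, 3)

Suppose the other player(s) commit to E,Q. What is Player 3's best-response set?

argmax u_3 = {W}

u_3(X vs E,Q) = 2
u_3(Y vs E,Q) = 1
u_3(Z vs E,Q) = 7
u_3(W vs E,Q) = 8
u_3(V vs E,Q) = 3
max payoff 8 at {W}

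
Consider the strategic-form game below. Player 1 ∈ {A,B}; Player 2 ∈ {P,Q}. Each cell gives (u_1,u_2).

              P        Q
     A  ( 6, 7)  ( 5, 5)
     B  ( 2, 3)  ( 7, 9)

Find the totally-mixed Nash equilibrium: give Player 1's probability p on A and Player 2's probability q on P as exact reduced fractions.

P1 mixes 3/4 on A; P2 mixes 1/3 on P

P1 indiff ⇒ q·6+(1-q)·5 = q·2+(1-q)·7 ⇒ q(4) = (1-q)(2) ⇒ q = 1/3
P2 indiff ⇒ p·7+(1-p)·3 = p·5+(1-p)·9 ⇒ p(2) = (1-p)(6) ⇒ p = 3/4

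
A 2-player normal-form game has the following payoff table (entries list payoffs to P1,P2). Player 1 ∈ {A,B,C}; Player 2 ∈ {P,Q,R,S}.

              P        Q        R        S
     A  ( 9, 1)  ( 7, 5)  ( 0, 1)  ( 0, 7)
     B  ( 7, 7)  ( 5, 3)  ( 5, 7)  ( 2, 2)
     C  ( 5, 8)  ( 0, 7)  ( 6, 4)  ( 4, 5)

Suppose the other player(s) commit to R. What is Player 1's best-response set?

BR_1 = {C}

u_1(A vs R) = 0
u_1(B vs R) = 5
u_1(C vs R) = 6
max payoff 6 at {C}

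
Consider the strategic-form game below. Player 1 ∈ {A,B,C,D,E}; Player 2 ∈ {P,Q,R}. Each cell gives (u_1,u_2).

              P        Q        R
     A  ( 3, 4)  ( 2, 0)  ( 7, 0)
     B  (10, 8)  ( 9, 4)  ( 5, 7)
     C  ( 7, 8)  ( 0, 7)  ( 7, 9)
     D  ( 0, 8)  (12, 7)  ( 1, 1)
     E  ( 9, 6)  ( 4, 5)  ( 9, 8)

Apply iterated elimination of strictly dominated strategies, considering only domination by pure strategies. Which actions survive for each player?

P1 drop A (E beats it: P:9>3 Q:4>2 R:9>7)
P1 drop C (E beats it: P:9>7 Q:4>0 R:9>7)
P2 drop Q (P beats it: B:8>4 D:8>7 E:6>5)
P1 drop D (B beats it: P:10>0 R:5>1)
P1→{B,E} P2→{P,R}

IESDS → P1:{B,E} P2:{P,R}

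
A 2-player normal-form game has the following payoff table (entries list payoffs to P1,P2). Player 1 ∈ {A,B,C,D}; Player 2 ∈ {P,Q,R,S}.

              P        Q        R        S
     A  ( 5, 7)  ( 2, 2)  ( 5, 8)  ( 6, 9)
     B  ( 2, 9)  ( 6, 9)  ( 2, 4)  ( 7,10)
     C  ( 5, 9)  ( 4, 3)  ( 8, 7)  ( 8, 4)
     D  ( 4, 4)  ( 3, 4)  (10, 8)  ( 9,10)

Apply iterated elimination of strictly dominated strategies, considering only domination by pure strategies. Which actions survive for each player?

P2 drop Q (S beats it: A:9>2 B:10>9 C:4>3 D:10>4)
P1 drop B (C beats it: P:5>2 R:8>2 S:8>7)
P1→{A,C,D} P2→{P,R,S}

Remaining: P1:{A,C,D} P2:{P,R,S}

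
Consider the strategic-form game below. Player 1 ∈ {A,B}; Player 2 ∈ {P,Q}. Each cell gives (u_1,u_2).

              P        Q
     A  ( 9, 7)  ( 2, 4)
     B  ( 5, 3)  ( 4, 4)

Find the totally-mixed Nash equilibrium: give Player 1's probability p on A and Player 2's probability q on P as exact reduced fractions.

P1 indiff ⇒ q·9+(1-q)·2 = q·5+(1-q)·4 ⇒ q(4) = (1-q)(2) ⇒ q = 1/3
P2 indiff ⇒ p·7+(1-p)·3 = p·4+(1-p)·4 ⇒ p(3) = (1-p)(1) ⇒ p = 1/4

P1 mixes 1/4 on A; P2 mixes 1/3 on P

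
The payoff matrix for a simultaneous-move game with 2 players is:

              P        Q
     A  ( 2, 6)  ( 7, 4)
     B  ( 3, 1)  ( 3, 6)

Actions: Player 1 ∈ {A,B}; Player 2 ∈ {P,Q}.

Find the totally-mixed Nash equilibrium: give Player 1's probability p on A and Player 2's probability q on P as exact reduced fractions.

P1 indiff ⇒ q·2+(1-q)·7 = q·3+(1-q)·3 ⇒ q(-1) = (1-q)(-4) ⇒ q = 4/5
P2 indiff ⇒ p·6+(1-p)·1 = p·4+(1-p)·6 ⇒ p(2) = (1-p)(5) ⇒ p = 5/7

P1 mixes 5/7 on A; P2 mixes 4/5 on P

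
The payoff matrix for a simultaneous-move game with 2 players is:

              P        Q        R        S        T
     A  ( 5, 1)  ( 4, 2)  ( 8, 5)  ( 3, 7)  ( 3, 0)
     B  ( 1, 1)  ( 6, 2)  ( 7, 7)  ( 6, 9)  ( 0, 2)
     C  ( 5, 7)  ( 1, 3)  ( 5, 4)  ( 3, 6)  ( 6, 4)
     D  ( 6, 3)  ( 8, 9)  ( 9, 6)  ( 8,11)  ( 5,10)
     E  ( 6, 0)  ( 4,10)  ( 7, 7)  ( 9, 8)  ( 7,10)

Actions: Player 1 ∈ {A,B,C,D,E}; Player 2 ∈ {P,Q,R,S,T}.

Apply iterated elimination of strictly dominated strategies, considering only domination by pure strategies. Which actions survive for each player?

P1 drop A (D beats it: P:6>5 Q:8>4 R:9>8 S:8>3 T:5>3)
P1 drop B (D beats it: P:6>1 Q:8>6 R:9>7 S:8>6 T:5>0)
P1 drop C (E beats it: P:6>5 Q:4>1 R:7>5 S:9>3 T:7>6)
P2 drop P (Q beats it: D:9>3 E:10>0)
P2 drop R (Q beats it: D:9>6 E:10>7)
P1→{D,E} P2→{Q,S,T}

Survivors P1:{D,E} P2:{Q,S,T}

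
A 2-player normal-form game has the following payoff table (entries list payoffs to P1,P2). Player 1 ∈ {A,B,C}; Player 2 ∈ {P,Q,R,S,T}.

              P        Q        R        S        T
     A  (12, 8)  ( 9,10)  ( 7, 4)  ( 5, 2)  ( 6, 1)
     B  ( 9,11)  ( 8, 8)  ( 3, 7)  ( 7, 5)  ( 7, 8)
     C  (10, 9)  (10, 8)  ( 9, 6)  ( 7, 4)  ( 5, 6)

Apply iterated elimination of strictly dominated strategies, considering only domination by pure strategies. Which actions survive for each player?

Survivors P1:{A,C} P2:{P,Q}

P2 drop R (P beats it: A:8>4 B:11>7 C:9>6)
P2 drop S (P beats it: A:8>2 B:11>5 C:9>4)
P2 drop T (P beats it: A:8>1 B:11>8 C:9>6)
P1 drop B (A beats it: P:12>9 Q:9>8)
P1→{A,C} P2→{P,Q}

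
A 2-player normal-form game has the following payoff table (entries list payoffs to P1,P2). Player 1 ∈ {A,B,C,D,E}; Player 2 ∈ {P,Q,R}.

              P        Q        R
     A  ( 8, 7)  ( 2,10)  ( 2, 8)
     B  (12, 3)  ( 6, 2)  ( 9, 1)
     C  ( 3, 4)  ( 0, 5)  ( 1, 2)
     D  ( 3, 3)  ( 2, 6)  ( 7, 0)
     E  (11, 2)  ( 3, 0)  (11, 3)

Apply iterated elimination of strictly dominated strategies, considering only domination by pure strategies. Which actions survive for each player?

IESDS → P1:{B,E} P2:{P,R}

P1 drop A (B beats it: P:12>8 Q:6>2 R:9>2)
P1 drop C (B beats it: P:12>3 Q:6>0 R:9>1)
P1 drop D (B beats it: P:12>3 Q:6>2 R:9>7)
P2 drop Q (P beats it: B:3>2 E:2>0)
P1→{B,E} P2→{P,R}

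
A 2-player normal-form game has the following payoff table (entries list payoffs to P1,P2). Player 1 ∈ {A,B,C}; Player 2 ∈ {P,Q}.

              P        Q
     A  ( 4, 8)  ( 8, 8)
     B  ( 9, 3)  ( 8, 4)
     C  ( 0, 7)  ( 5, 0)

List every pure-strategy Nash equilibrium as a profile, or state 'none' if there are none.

NE set: (A,Q), (B,Q)

(A,P): not NE [P1→B gives 9>4]
(A,Q): NE
(B,P): not NE [P2→Q gives 4>3]
(B,Q): NE
(C,P): not NE [P1→B gives 9>0]
(C,Q): not NE [P1→B gives 8>5; P2→P gives 7>0]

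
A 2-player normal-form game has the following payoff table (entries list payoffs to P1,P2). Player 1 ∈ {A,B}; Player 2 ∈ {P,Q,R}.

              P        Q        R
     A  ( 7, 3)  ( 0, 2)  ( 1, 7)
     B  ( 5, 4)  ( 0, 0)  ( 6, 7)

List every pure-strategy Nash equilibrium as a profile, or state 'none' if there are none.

PSNE = {(B,R)}

(A,P): not NE [P2→R gives 7>3]
(A,Q): not NE [P2→R gives 7>2]
(A,R): not NE [P1→B gives 6>1]
(B,P): not NE [P1→A gives 7>5; P2→R gives 7>4]
(B,Q): not NE [P2→R gives 7>0]
(B,R): NE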